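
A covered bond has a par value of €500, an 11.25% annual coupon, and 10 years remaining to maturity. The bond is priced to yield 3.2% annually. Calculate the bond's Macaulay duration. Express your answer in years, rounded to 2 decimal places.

7.31 years

Periodic yield y = 0.032. Discount each cash flow and weight by its year:
  t   CF        PV=CF/(1+0.032)^t    t·PV
  1        56.25        54.5058        54.5058
  2        56.25        52.8157       105.6314
  3        56.25        51.1780       153.5340
  4        56.25        49.5911       198.3644
  5        56.25        48.0534       240.2670
  6        56.25        46.5634       279.3802
  7        56.25        45.1195       315.8368
  8        56.25        43.7205       349.7639
  9        56.25        42.3648       381.2833
  10      556.25       405.9505     4,059.5047
  Σ                    839.8627     6,138.0714
Price P = Σ PV = 839.8627.
Macaulay duration = Σ(t·PV) / P = 6,138.0714 / 839.8627 = 7.30842 years.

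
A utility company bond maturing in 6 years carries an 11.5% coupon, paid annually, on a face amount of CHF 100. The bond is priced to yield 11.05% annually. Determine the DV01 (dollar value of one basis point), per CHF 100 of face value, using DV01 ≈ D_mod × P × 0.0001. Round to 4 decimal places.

Periodic yield y = 0.1105.
  t   CF        PV=CF/(1+0.1105)^t    t·PV
  1        11.50        10.3557        10.3557
  2        11.50         9.3253        18.6505
  3        11.50         8.3973        25.1920
  4        11.50         7.5618        30.2471
  5        11.50         6.8093        34.0467
  6       111.50        59.4516       356.7096
  Σ                    101.9010       475.2016
P = 101.9010; D_Mac = 4.66337 yrs; D_mod = 4.19934 yrs.
DV01 ≈ 4.19934 × 101.9010 × 0.0001 = 0.042792.

CHF 0.0428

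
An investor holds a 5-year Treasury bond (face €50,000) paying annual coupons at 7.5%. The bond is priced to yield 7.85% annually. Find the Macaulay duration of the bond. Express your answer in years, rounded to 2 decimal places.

4.34 years

Periodic yield y = 0.0785. Discount each cash flow and weight by its year:
  t   CF        PV=CF/(1+0.0785)^t    t·PV
  1     3,750.00     3,477.0515     3,477.0515
  2     3,750.00     3,223.9698     6,447.9397
  3     3,750.00     2,989.3091     8,967.9272
  4     3,750.00     2,771.7284    11,086.9136
  5    53,750.00    36,836.4459   184,182.2295
  Σ                 49,298.5046   214,162.0614
Price P = Σ PV = 49,298.5046.
Macaulay duration = Σ(t·PV) / P = 214,162.0614 / 49,298.5046 = 4.34419 years.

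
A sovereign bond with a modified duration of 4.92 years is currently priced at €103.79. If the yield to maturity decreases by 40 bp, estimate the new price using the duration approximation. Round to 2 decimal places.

Duration approximation: ΔP/P ≈ -D_mod · Δy = -4.92 × (-0.004) = +0.019680.
New price ≈ 103.79 × (1 + 0.019680) = 105.8325872.

€105.83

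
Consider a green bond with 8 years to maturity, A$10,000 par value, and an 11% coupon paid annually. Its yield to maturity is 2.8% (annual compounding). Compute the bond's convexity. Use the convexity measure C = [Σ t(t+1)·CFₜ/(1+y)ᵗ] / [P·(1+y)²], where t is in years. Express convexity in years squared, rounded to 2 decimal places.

47.88

With y = 0.028:
  t   CF        PV=CF/(1+0.028)^t    t·PV        t(t+1)·PV
  1     1,100.00     1,070.0389     1,070.0389       2,140.0778
  2     1,100.00     1,040.8939     2,081.7878       6,245.3633
  3     1,100.00     1,012.5427     3,037.6281      12,150.5122
  4     1,100.00       984.9637     3,939.8548      19,699.2741
  5     1,100.00       958.1359     4,790.6795      28,744.0769
  6     1,100.00       932.0388     5,592.2329      39,145.6301
  7     1,100.00       906.6525     6,346.5678      50,772.5422
  8    11,100.00     8,899.7552    71,198.0417     640,782.3752
  Σ                 15,805.0216    98,056.8314     799,679.8519
P = 15,805.0216.
Convexity = Σ t(t+1)·PV / [P·(1+y)²] = 799,679.8519 / (15,805.0216 × 1.056784) = 47.87787.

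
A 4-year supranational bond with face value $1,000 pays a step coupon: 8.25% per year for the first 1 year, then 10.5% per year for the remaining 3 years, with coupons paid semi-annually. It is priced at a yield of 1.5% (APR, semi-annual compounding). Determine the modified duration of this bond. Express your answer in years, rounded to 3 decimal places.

Periodic yield y = 0.0075. First find Macaulay duration:
  t   CF        PV=CF/(1+0.0075)^t    t·PV
  1        41.25        40.9429        40.9429
  2        41.25        40.6381        81.2763
  3        52.50        51.3362       154.0087
  4        52.50        50.9541       203.8164
  5        52.50        50.5748       252.8739
  6        52.50        50.1983       301.1898
  7        52.50        49.8246       348.7723
  8     1,052.50       991.4291     7,931.4329
  Σ                  1,325.8982     9,314.3132
P = 1,325.8982; Macaulay duration = 9,314.3132 / 1,325.8982 = 7.02491 half-year periods = 3.51245 years.
Modified duration = D_Mac / (1 + y) = 3.51245 / 1.0075 = 3.48631 years.

3.486 years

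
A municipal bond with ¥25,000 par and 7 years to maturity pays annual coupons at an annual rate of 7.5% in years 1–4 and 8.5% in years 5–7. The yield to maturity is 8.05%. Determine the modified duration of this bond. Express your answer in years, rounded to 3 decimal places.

5.255 years

Periodic yield y = 0.0805. First find Macaulay duration:
  t   CF        PV=CF/(1+0.0805)^t    t·PV
  1     1,875.00     1,735.3077     1,735.3077
  2     1,875.00     1,606.0229     3,212.0458
  3     1,875.00     1,486.3701     4,459.1103
  4     1,875.00     1,375.6317     5,502.5270
  5     2,125.00     1,442.8962     7,214.4808
  6     2,125.00     1,335.3967     8,012.3804
  7    27,125.00    15,775.9800   110,431.8603
  Σ                 24,757.6054   140,567.7122
P = 24,757.6054; Macaulay duration = 140,567.7122 / 24,757.6054 = 5.67776 years.
Modified duration = D_Mac / (1 + y) = 5.67776 / 1.0805 = 5.25475 years.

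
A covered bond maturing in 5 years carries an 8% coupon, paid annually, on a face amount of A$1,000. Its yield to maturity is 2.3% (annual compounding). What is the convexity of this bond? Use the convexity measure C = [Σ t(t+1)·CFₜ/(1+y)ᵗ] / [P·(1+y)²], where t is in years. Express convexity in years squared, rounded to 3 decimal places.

24.064

With y = 0.023:
  t   CF        PV=CF/(1+0.023)^t    t·PV        t(t+1)·PV
  1        80.00        78.2014        78.2014         156.4027
  2        80.00        76.4432       152.8864         458.6591
  3        80.00        74.7245       224.1735         896.6941
  4        80.00        73.0445       292.1780       1,460.8898
  5     1,080.00       963.9302     4,819.6510      28,917.9060
  Σ                  1,266.3437     5,567.0902      31,890.5517
P = 1,266.3437.
Convexity = Σ t(t+1)·PV / [P·(1+y)²] = 31,890.5517 / (1,266.3437 × 1.046529) = 24.06352.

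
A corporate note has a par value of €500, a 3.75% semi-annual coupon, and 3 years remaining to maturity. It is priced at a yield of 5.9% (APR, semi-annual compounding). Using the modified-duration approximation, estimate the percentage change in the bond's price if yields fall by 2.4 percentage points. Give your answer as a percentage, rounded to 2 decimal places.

+6.67%

Periodic yield y = 0.0295. Modified duration first:
  t   CF        PV=CF/(1+0.0295)^t    t·PV
  1        9.375         9.1064         9.1064
  2        9.375         8.8454        17.6908
  3        9.375         8.5920        25.7759
  4        9.375         8.3458        33.3830
  5        9.375         8.1066        40.5331
  6      509.375       427.8382     2,567.0290
  Σ                    470.8343     2,693.5182
P = 470.8343; D_Mac = 5.72074 half-year periods = 2.86037 yrs; D_mod = 2.86037/(1+0.0295) = 2.77840 yrs.
ΔP/P ≈ -D_mod · Δy = -2.77840 × (-0.024) = +0.066682 = +6.6682%.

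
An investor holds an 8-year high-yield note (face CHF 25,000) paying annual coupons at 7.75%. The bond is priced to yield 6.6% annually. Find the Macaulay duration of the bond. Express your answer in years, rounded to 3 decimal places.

6.315 years

Periodic yield y = 0.066. Discount each cash flow and weight by its year:
  t   CF        PV=CF/(1+0.066)^t    t·PV
  1     1,937.50     1,817.5422     1,817.5422
  2     1,937.50     1,705.0115     3,410.0229
  3     1,937.50     1,599.4479     4,798.3437
  4     1,937.50     1,500.4202     6,001.6807
  5     1,937.50     1,407.5236     7,037.6180
  6     1,937.50     1,320.3786     7,922.2717
  7     1,937.50     1,238.6291     8,670.4037
  8    26,937.50    16,154.7280   129,237.8240
  Σ                 26,743.6811   168,895.7069
Price P = Σ PV = 26,743.6811.
Macaulay duration = Σ(t·PV) / P = 168,895.7069 / 26,743.6811 = 6.31535 years.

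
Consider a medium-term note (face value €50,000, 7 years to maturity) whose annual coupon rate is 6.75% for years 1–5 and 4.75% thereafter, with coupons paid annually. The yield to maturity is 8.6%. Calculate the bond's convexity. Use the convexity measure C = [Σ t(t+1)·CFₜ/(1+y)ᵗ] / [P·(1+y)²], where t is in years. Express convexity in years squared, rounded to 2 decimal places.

With y = 0.086:
  t   CF        PV=CF/(1+0.086)^t    t·PV        t(t+1)·PV
  1     3,375.00     3,107.7348     3,107.7348       6,215.4696
  2     3,375.00     2,861.6343     5,723.2685      17,169.8056
  3     3,375.00     2,635.0223     7,905.0670      31,620.2681
  4     3,375.00     2,426.3557     9,705.4230      48,527.1149
  5     3,375.00     2,234.2134    11,171.0670      67,026.4018
  6     2,375.00     1,447.7203     8,686.3218      60,804.2524
  7    52,375.00    29,397.8290   205,784.8029   1,646,278.4233
  Σ                 44,110.5098   252,083.6850   1,877,641.7356
P = 44,110.5098.
Convexity = Σ t(t+1)·PV / [P·(1+y)²] = 1,877,641.7356 / (44,110.5098 × 1.179396) = 36.09200.

36.09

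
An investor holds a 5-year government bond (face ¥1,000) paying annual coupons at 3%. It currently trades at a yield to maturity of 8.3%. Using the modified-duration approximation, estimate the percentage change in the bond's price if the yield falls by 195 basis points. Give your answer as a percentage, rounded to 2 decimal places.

+8.42%

Periodic yield y = 0.083. Modified duration first:
  t   CF        PV=CF/(1+0.083)^t    t·PV
  1        30.00        27.7008        27.7008
  2        30.00        25.5779        51.1557
  3        30.00        23.6176        70.8528
  4        30.00        21.8076        87.2303
  5     1,030.00       691.3452     3,456.7259
  Σ                    790.0491     3,693.6656
P = 790.0491; D_Mac = 4.67524 yrs; D_mod = 4.67524/(1+0.083) = 4.31693 yrs.
ΔP/P ≈ -D_mod · Δy = -4.31693 × (-0.0195) = +0.084180 = +8.4180%.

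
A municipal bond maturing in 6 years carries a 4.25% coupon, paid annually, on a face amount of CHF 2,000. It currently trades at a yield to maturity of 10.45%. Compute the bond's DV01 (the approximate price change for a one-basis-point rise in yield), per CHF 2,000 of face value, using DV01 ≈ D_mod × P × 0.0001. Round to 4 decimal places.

CHF 0.7047

Periodic yield y = 0.1045.
  t   CF        PV=CF/(1+0.1045)^t    t·PV
  1        85.00        76.9579        76.9579
  2        85.00        69.6767       139.3534
  3        85.00        63.0844       189.2531
  4        85.00        57.1158       228.4631
  5        85.00        51.7119       258.5594
  6     2,085.00     1,148.4491     6,890.6944
  Σ                  1,466.9957     7,783.2812
P = 1,466.9957; D_Mac = 5.30559 yrs; D_mod = 4.80361 yrs.
DV01 ≈ 4.80361 × 1,466.9957 × 0.0001 = 0.704688.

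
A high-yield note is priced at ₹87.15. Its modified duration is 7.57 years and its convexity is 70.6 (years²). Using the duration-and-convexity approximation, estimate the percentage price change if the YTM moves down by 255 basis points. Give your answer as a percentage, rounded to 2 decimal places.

Duration effect: -D_mod·Δy = -7.57 × (-0.0255) = +0.193035
Convexity effect: ½·C·(Δy)² = 0.5 × 70.6 × (-0.0255)² = +0.022953825
ΔP/P ≈ +0.193035 + 0.022953825 = +0.215988825
= +21.5988825%.

+21.60%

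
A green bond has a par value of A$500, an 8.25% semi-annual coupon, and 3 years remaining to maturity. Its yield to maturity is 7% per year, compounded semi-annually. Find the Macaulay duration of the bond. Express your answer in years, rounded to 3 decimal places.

Periodic yield y = 0.035. Discount each cash flow and weight by its period:
  t   CF        PV=CF/(1+0.035)^t    t·PV
  1       20.625        19.9275        19.9275
  2       20.625        19.2537        38.5073
  3       20.625        18.6026        55.8077
  4       20.625        17.9735        71.8940
  5       20.625        17.3657        86.8285
  6      520.625       423.5288     2,541.1726
  Σ                    516.6517     2,814.1377
Price P = Σ PV = 516.6517.
Macaulay duration = Σ(t·PV) / P = 2,814.1377 / 516.6517 = 5.44688 half-year periods.
In years: 5.44688 / 2 = 2.72344 years.

2.723 years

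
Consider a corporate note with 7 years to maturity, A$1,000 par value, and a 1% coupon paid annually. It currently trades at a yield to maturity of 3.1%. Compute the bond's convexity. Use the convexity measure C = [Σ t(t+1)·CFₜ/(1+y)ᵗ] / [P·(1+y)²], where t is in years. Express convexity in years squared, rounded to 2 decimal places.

With y = 0.031:
  t   CF        PV=CF/(1+0.031)^t    t·PV        t(t+1)·PV
  1        10.00         9.6993         9.6993          19.3986
  2        10.00         9.4077        18.8154          56.4461
  3        10.00         9.1248        27.3744         109.4978
  4        10.00         8.8504        35.4018         177.0090
  5        10.00         8.5843        42.9217         257.5301
  6        10.00         8.3262        49.9573         349.7013
  7     1,010.00       815.6629     5,709.6404      45,677.1232
  Σ                    869.6557     5,893.8103      46,646.7061
P = 869.6557.
Convexity = Σ t(t+1)·PV / [P·(1+y)²] = 46,646.7061 / (869.6557 × 1.062961) = 50.46105.

50.46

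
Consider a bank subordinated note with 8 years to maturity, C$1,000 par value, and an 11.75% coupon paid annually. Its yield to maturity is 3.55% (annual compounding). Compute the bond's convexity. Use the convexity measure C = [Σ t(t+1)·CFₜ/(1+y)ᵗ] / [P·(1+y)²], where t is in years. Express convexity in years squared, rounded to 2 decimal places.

With y = 0.0355:
  t   CF        PV=CF/(1+0.0355)^t    t·PV        t(t+1)·PV
  1       117.50       113.4718       113.4718         226.9435
  2       117.50       109.5816       219.1632         657.4896
  3       117.50       105.8248       317.4745       1,269.8979
  4       117.50       102.1968       408.7873       2,043.9367
  5       117.50        98.6932       493.4661       2,960.7968
  6       117.50        95.3097       571.8584       4,003.0087
  7       117.50        92.0422       644.2956       5,154.3650
  8     1,117.50       845.3698     6,762.9580      60,866.6224
  Σ                  1,562.4900     9,531.4750      77,183.0607
P = 1,562.4900.
Convexity = Σ t(t+1)·PV / [P·(1+y)²] = 77,183.0607 / (1,562.4900 × 1.072260) = 46.06855.

46.07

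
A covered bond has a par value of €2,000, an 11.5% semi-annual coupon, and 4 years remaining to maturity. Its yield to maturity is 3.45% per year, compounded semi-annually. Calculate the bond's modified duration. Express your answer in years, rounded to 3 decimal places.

Periodic yield y = 0.01725. First find Macaulay duration:
  t   CF        PV=CF/(1+0.01725)^t    t·PV
  1       115.00       113.0499       113.0499
  2       115.00       111.1328       222.2657
  3       115.00       109.2483       327.7449
  4       115.00       107.3957       429.5830
  5       115.00       105.5746       527.8729
  6       115.00       103.7843       622.7058
  7       115.00       102.0244       714.1706
  8     2,115.00     1,844.5430    14,756.3440
  Σ                  2,596.7530    17,713.7368
P = 2,596.7530; Macaulay duration = 17,713.7368 / 2,596.7530 = 6.82149 half-year periods = 3.41075 years.
Modified duration = D_Mac / (1 + y) = 3.41075 / 1.01725 = 3.35291 years.

3.353 years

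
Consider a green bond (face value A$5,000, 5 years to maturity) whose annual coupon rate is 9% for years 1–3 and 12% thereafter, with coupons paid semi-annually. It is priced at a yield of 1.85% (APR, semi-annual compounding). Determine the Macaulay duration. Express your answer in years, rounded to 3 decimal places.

4.268 years

Periodic yield y = 0.00925. Discount each cash flow and weight by its period:
  t   CF        PV=CF/(1+0.00925)^t    t·PV
  1       225.00       222.9378       222.9378
  2       225.00       220.8946       441.7891
  3       225.00       218.8700       656.6100
  4       225.00       216.8640       867.4560
  5       225.00       214.8764     1,074.3820
  6       225.00       212.9070     1,277.4421
  7       300.00       281.2742     1,968.9196
  8       300.00       278.6963     2,229.5703
  9       300.00       276.1420     2,485.2778
  10    5,300.00     4,833.7957    48,337.9567
  Σ                  6,977.2580    59,562.3416
Price P = Σ PV = 6,977.2580.
Macaulay duration = Σ(t·PV) / P = 59,562.3416 / 6,977.2580 = 8.53664 half-year periods.
In years: 8.53664 / 2 = 4.26832 years.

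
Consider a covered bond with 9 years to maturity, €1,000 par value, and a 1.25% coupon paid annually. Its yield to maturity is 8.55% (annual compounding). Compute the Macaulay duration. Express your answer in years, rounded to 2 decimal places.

Periodic yield y = 0.0855. Discount each cash flow and weight by its year:
  t   CF        PV=CF/(1+0.0855)^t    t·PV
  1        12.50        11.5154        11.5154
  2        12.50        10.6084        21.2168
  3        12.50         9.7728        29.3185
  4        12.50         9.0031        36.0123
  5        12.50         8.2939        41.4697
  6        12.50         7.6407        45.8440
  7        12.50         7.0388        49.2719
  8        12.50         6.4844        51.8754
  9     1,012.50       483.8676     4,354.8088
  Σ                    554.2253     4,641.3328
Price P = Σ PV = 554.2253.
Macaulay duration = Σ(t·PV) / P = 4,641.3328 / 554.2253 = 8.37445 years.

8.37 years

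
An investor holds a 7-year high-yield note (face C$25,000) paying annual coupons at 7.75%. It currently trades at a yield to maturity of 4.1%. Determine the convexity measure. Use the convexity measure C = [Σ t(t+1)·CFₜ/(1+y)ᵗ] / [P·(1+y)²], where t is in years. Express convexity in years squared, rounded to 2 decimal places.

39.94

With y = 0.041:
  t   CF        PV=CF/(1+0.041)^t    t·PV        t(t+1)·PV
  1     1,937.50     1,861.1912     1,861.1912       3,722.3823
  2     1,937.50     1,787.8878     3,575.7755      10,727.3266
  3     1,937.50     1,717.4714     5,152.4143      20,609.6572
  4     1,937.50     1,649.8285     6,599.3139      32,996.5694
  5     1,937.50     1,584.8496     7,924.2482      47,545.4890
  6     1,937.50     1,522.4300     9,134.5800      63,942.0601
  7    26,937.50    20,333.0337   142,331.2361   1,138,649.8885
  Σ                 30,456.6922   176,578.7591   1,318,193.3731
P = 30,456.6922.
Convexity = Σ t(t+1)·PV / [P·(1+y)²] = 1,318,193.3731 / (30,456.6922 × 1.083681) = 39.93879.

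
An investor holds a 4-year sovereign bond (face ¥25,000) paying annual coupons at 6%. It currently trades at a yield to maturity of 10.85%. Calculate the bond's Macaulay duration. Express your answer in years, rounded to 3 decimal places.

Periodic yield y = 0.1085. Discount each cash flow and weight by its year:
  t   CF        PV=CF/(1+0.1085)^t    t·PV
  1     1,500.00     1,353.1800     1,353.1800
  2     1,500.00     1,220.7307     2,441.4614
  3     1,500.00     1,101.2456     3,303.7367
  4    26,500.00    17,551.0492    70,204.1969
  Σ                 21,226.2054    77,302.5749
Price P = Σ PV = 21,226.2054.
Macaulay duration = Σ(t·PV) / P = 77,302.5749 / 21,226.2054 = 3.64185 years.

3.642 years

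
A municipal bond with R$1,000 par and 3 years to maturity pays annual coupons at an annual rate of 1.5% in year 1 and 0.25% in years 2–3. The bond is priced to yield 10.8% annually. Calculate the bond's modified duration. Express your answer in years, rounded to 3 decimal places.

Periodic yield y = 0.108. First find Macaulay duration:
  t   CF        PV=CF/(1+0.108)^t    t·PV
  1        15.00        13.5379        13.5379
  2         2.50         2.0364         4.0728
  3     1,002.50       736.9959     2,210.9878
  Σ                    752.5702     2,228.5985
P = 752.5702; Macaulay duration = 2,228.5985 / 752.5702 = 2.96132 years.
Modified duration = D_Mac / (1 + y) = 2.96132 / 1.108 = 2.67267 years.

2.673 years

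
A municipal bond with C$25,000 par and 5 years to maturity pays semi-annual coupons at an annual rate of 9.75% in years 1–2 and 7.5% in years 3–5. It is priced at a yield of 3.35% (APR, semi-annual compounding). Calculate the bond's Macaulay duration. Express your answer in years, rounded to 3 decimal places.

Periodic yield y = 0.01675. Discount each cash flow and weight by its period:
  t   CF        PV=CF/(1+0.01675)^t    t·PV
  1     1,218.75     1,198.6722     1,198.6722
  2     1,218.75     1,178.9252     2,357.8505
  3     1,218.75     1,159.5036     3,478.5107
  4     1,218.75     1,140.4018     4,561.6073
  5       937.50       862.7806     4,313.9030
  6       937.50       848.5671     5,091.4026
  7       937.50       834.5878     5,842.1143
  8       937.50       820.8387     6,566.7097
  9       937.50       807.3162     7,265.8455
  10   25,937.50    21,967.7867   219,677.8671
  Σ                 30,819.3799   260,354.4828
Price P = Σ PV = 30,819.3799.
Macaulay duration = Σ(t·PV) / P = 260,354.4828 / 30,819.3799 = 8.44775 half-year periods.
In years: 8.44775 / 2 = 4.22388 years.

4.224 years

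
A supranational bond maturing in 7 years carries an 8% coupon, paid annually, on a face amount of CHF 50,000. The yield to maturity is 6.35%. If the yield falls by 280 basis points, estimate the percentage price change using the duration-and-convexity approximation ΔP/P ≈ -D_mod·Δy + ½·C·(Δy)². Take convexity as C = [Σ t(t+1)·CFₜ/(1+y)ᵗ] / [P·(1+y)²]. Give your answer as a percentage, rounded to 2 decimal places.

With y = 0.0635:
  t   CF        PV=CF/(1+0.0635)^t    t·PV        t(t+1)·PV
  1     4,000.00     3,761.1660     3,761.1660       7,522.3319
  2     4,000.00     3,536.5923     7,073.1847      21,219.5541
  3     4,000.00     3,325.4277     9,976.2831      39,905.1323
  4     4,000.00     3,126.8714    12,507.4854      62,537.4272
  5     4,000.00     2,940.1705    14,700.8526      88,205.1159
  6     4,000.00     2,764.6173    16,587.7040     116,113.9278
  7    54,000.00    35,093.8730   245,657.1110   1,965,256.8882
  Σ                 54,548.7182   310,263.7868   2,300,760.3774
P = 54,548.7182; D_Mac = 5.68783 yrs; D_mod = 5.34822 yrs; C = 37.29167.
Duration effect: -5.34822 × (-0.028) = +0.149750
Convexity effect: 0.5 × 37.29167 × (-0.028)² = +0.0146183
ΔP/P ≈ +0.149750 + 0.0146183 = +0.164368 = +16.4368%.

+16.44%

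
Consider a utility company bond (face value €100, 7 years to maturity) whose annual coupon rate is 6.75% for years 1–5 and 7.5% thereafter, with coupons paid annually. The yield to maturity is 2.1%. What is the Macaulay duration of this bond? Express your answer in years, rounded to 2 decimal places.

5.97 years

Periodic yield y = 0.021. Discount each cash flow and weight by its year:
  t   CF        PV=CF/(1+0.021)^t    t·PV
  1         6.75         6.6112         6.6112
  2         6.75         6.4752        12.9504
  3         6.75         6.3420        19.0260
  4         6.75         6.2116        24.8462
  5         6.75         6.0838        30.4190
  6         7.50         6.6207        39.7245
  7       107.50        92.9455       650.6184
  Σ                    131.2899       784.1956
Price P = Σ PV = 131.2899.
Macaulay duration = Σ(t·PV) / P = 784.1956 / 131.2899 = 5.97301 years.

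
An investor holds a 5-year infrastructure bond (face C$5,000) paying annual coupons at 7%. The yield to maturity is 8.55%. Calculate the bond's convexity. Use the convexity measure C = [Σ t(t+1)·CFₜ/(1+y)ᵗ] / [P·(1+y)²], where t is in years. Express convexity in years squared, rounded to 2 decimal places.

With y = 0.0855:
  t   CF        PV=CF/(1+0.0855)^t    t·PV        t(t+1)·PV
  1       350.00       322.4321       322.4321         644.8641
  2       350.00       297.0355       594.0710       1,782.2131
  3       350.00       273.6394       820.9181       3,283.6723
  4       350.00       252.0860     1,008.3440       5,041.7201
  5     5,350.00     3,549.8062    17,749.0310     106,494.1859
  Σ                  4,694.9991    20,494.7962     117,246.6555
P = 4,694.9991.
Convexity = Σ t(t+1)·PV / [P·(1+y)²] = 117,246.6555 / (4,694.9991 × 1.178310) = 21.19363.

21.19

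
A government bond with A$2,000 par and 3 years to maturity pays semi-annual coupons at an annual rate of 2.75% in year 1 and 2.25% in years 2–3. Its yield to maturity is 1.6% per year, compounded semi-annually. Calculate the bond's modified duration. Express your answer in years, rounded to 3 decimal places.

Periodic yield y = 0.008. First find Macaulay duration:
  t   CF        PV=CF/(1+0.008)^t    t·PV
  1        27.50        27.2817        27.2817
  2        27.50        27.0652        54.1304
  3        22.50        21.9685        65.9056
  4        22.50        21.7942        87.1767
  5        22.50        21.6212       108.1060
  6     2,022.50     1,928.0813    11,568.4877
  Σ                  2,047.8122    11,911.0881
P = 2,047.8122; Macaulay duration = 11,911.0881 / 2,047.8122 = 5.81649 half-year periods = 2.90825 years.
Modified duration = D_Mac / (1 + y) = 2.90825 / 1.008 = 2.88517 years.

2.885 years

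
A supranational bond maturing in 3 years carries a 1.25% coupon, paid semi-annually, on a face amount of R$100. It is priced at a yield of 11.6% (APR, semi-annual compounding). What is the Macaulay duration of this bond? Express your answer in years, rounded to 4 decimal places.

2.9446 years

Periodic yield y = 0.058. Discount each cash flow and weight by its period:
  t   CF        PV=CF/(1+0.058)^t    t·PV
  1        0.625         0.5907         0.5907
  2        0.625         0.5584         1.1167
  3        0.625         0.5277         1.5832
  4        0.625         0.4988         1.9953
  5        0.625         0.4715         2.3573
  6      100.625        71.7450       430.4702
  Σ                     74.3922       438.1135
Price P = Σ PV = 74.3922.
Macaulay duration = Σ(t·PV) / P = 438.1135 / 74.3922 = 5.88924 half-year periods.
In years: 5.88924 / 2 = 2.94462 years.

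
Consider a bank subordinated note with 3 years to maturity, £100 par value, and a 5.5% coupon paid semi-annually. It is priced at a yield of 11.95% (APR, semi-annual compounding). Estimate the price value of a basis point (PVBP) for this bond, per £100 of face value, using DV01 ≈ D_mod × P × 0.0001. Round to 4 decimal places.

Periodic yield y = 0.05975.
  t   CF        PV=CF/(1+0.05975)^t    t·PV
  1         2.75         2.5950         2.5950
  2         2.75         2.4486         4.8973
  3         2.75         2.3106         6.9318
  4         2.75         2.1803         8.7213
  5         2.75         2.0574        10.2869
  6       102.75        72.5373       435.2237
  Σ                     84.1292       468.6559
P = 84.1292; D_Mac = 5.57067 half-year periods = 2.78534 yrs; D_mod = 2.62829 yrs.
DV01 ≈ 2.62829 × 84.1292 × 0.0001 = 0.022112.

£0.0221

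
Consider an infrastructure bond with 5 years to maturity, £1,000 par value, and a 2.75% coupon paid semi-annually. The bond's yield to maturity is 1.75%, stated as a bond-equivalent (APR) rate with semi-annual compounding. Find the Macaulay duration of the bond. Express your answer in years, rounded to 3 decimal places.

4.714 years

Periodic yield y = 0.00875. Discount each cash flow and weight by its period:
  t   CF        PV=CF/(1+0.00875)^t    t·PV
  1        13.75        13.6307        13.6307
  2        13.75        13.5125        27.0250
  3        13.75        13.3953        40.1859
  4        13.75        13.2791        53.1164
  5        13.75        13.1639        65.8196
  6        13.75        13.0497        78.2984
  7        13.75        12.9365        90.5557
  8        13.75        12.8243       102.5946
  9        13.75        12.7131       114.4177
  10    1,013.75       929.1705     9,291.7045
  Σ                  1,047.6756     9,877.3484
Price P = Σ PV = 1,047.6756.
Macaulay duration = Σ(t·PV) / P = 9,877.3484 / 1,047.6756 = 9.42787 half-year periods.
In years: 9.42787 / 2 = 4.71393 years.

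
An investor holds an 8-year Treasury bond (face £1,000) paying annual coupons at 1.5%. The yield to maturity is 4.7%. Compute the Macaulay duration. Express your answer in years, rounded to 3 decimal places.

Periodic yield y = 0.047. Discount each cash flow and weight by its year:
  t   CF        PV=CF/(1+0.047)^t    t·PV
  1        15.00        14.3266        14.3266
  2        15.00        13.6835        27.3670
  3        15.00        13.0693        39.2078
  4        15.00        12.4826        49.9303
  5        15.00        11.9222        59.6112
  6        15.00        11.3870        68.3223
  7        15.00        10.8759        76.1312
  8     1,015.00       702.8985     5,623.1876
  Σ                    790.6456     5,958.0841
Price P = Σ PV = 790.6456.
Macaulay duration = Σ(t·PV) / P = 5,958.0841 / 790.6456 = 7.53572 years.

7.536 years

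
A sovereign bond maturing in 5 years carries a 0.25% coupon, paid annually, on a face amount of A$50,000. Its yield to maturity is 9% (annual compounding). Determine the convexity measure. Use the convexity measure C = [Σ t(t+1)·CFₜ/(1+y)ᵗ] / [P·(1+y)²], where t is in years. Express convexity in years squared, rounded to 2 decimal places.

With y = 0.09:
  t   CF        PV=CF/(1+0.09)^t    t·PV        t(t+1)·PV
  1       125.00       114.6789       114.6789         229.3578
  2       125.00       105.2100       210.4200         631.2600
  3       125.00        96.5229       289.5688       1,158.2752
  4       125.00        88.5532       354.2126       1,771.0630
  5    50,125.00    32,577.8107   162,889.0537     977,334.3221
  Σ                 32,982.7757   163,857.9340     981,124.2782
P = 32,982.7757.
Convexity = Σ t(t+1)·PV / [P·(1+y)²] = 981,124.2782 / (32,982.7757 × 1.188100) = 25.03709.

25.04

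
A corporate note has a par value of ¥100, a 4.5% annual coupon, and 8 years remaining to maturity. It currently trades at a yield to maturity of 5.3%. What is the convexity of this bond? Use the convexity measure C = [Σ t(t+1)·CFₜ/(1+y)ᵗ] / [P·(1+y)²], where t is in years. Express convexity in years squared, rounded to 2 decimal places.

With y = 0.053:
  t   CF        PV=CF/(1+0.053)^t    t·PV        t(t+1)·PV
  1         4.50         4.2735         4.2735           8.5470
  2         4.50         4.0584         8.1168          24.3505
  3         4.50         3.8541        11.5624          46.2497
  4         4.50         3.6602        14.6406          73.2030
  5         4.50         3.4759        17.3796         104.2778
  6         4.50         3.3010        19.8059         138.6410
  7         4.50         3.1348        21.9438         175.5504
  8       104.50        69.1336       553.0690       4,977.6209
  Σ                     94.8916       650.7916       5,548.4403
P = 94.8916.
Convexity = Σ t(t+1)·PV / [P·(1+y)²] = 5,548.4403 / (94.8916 × 1.108809) = 52.73350.

52.73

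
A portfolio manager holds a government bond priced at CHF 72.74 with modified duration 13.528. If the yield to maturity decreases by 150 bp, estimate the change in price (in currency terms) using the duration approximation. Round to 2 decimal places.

+CHF 14.76

Duration approximation: ΔP/P ≈ -D_mod · Δy = -13.528 × (-0.015) = +0.202920.
ΔP ≈ 72.74 × (+0.202920) = +14.7604008.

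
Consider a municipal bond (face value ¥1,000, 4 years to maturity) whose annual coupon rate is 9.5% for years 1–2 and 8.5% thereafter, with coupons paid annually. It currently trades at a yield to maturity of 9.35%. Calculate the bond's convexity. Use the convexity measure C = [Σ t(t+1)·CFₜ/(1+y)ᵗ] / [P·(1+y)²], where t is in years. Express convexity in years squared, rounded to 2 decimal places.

With y = 0.0935:
  t   CF        PV=CF/(1+0.0935)^t    t·PV        t(t+1)·PV
  1        95.00        86.8770        86.8770         173.7540
  2        95.00        79.4486       158.8971         476.6914
  3        85.00        65.0074       195.0221         780.0884
  4     1,085.00       758.8476     3,035.3906      15,176.9528
  Σ                    990.1806     3,476.1868      16,607.4866
P = 990.1806.
Convexity = Σ t(t+1)·PV / [P·(1+y)²] = 16,607.4866 / (990.1806 × 1.195742) = 14.02658.

14.03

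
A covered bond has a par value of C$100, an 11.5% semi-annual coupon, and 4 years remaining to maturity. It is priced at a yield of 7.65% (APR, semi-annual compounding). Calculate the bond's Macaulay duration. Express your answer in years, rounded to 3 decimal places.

3.362 years

Periodic yield y = 0.03825. Discount each cash flow and weight by its period:
  t   CF        PV=CF/(1+0.03825)^t    t·PV
  1         5.75         5.5382         5.5382
  2         5.75         5.3341        10.6683
  3         5.75         5.1376        15.4129
  4         5.75         4.9483        19.7934
  5         5.75         4.7660        23.8302
  6         5.75         4.5905        27.5428
  7         5.75         4.4213        30.9494
  8       105.75        78.3186       626.5487
  Σ                    113.0547       760.2838
Price P = Σ PV = 113.0547.
Macaulay duration = Σ(t·PV) / P = 760.2838 / 113.0547 = 6.72492 half-year periods.
In years: 6.72492 / 2 = 3.36246 years.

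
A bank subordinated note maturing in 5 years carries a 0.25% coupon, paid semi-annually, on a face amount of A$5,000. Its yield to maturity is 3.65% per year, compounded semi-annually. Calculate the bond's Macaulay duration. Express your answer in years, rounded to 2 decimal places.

Periodic yield y = 0.01825. Discount each cash flow and weight by its period:
  t   CF        PV=CF/(1+0.01825)^t    t·PV
  1         6.25         6.1380         6.1380
  2         6.25         6.0280        12.0559
  3         6.25         5.9199        17.7598
  4         6.25         5.8138        23.2553
  5         6.25         5.7096        28.5481
  6         6.25         5.6073        33.6438
  7         6.25         5.5068        38.5476
  8         6.25         5.4081        43.2648
  9         6.25         5.3112        47.8005
  10    5,006.25     4,177.9991    41,779.9914
  Σ                  4,229.4418    42,031.0052
Price P = Σ PV = 4,229.4418.
Macaulay duration = Σ(t·PV) / P = 42,031.0052 / 4,229.4418 = 9.93772 half-year periods.
In years: 9.93772 / 2 = 4.96886 years.

4.97 years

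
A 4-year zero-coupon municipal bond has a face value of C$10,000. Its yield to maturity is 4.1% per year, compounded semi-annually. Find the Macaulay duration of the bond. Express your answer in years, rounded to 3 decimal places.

4.000 years

A zero-coupon bond has a single cash flow at maturity, so its Macaulay duration equals its maturity: 4 years.
(Equivalently: 8 semi-annual periods ÷ 2 = 4 years.)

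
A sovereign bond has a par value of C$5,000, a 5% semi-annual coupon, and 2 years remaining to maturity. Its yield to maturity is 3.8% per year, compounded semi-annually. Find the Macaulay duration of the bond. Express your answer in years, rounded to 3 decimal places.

1.929 years

Periodic yield y = 0.019. Discount each cash flow and weight by its period:
  t   CF        PV=CF/(1+0.019)^t    t·PV
  1       125.00       122.6693       122.6693
  2       125.00       120.3820       240.7641
  3       125.00       118.1374       354.4122
  4     5,125.00     4,753.3209    19,013.2836
  Σ                  5,114.5096    19,731.1291
Price P = Σ PV = 5,114.5096.
Macaulay duration = Σ(t·PV) / P = 19,731.1291 / 5,114.5096 = 3.85787 half-year periods.
In years: 3.85787 / 2 = 1.92894 years.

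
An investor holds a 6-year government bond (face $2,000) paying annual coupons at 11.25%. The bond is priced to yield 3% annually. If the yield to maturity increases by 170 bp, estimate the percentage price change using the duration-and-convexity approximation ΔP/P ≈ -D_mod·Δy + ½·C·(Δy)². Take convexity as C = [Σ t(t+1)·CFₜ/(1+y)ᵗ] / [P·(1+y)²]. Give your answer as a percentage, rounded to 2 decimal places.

-7.67%

With y = 0.03:
  t   CF        PV=CF/(1+0.03)^t    t·PV        t(t+1)·PV
  1       225.00       218.4466       218.4466         436.8932
  2       225.00       212.0841       424.1682       1,272.5045
  3       225.00       205.9069       617.7206       2,470.8825
  4       225.00       199.9096       799.6383       3,998.1917
  5       225.00       194.0870       970.4349       5,822.6093
  6     2,225.00     1,863.4025    11,180.4148      78,262.9038
  Σ                  2,893.8366    14,210.8234      92,263.9850
P = 2,893.8366; D_Mac = 4.91072 yrs; D_mod = 4.76769 yrs; C = 30.05272.
Duration effect: -4.76769 × (+0.017) = -0.081051
Convexity effect: 0.5 × 30.05272 × (0.017)² = +0.0043426
ΔP/P ≈ -0.081051 + 0.0043426 = -0.076708 = -7.6708%.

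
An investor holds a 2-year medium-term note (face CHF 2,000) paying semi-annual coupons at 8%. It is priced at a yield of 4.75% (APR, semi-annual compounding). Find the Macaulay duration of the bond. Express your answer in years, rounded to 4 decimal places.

Periodic yield y = 0.02375. Discount each cash flow and weight by its period:
  t   CF        PV=CF/(1+0.02375)^t    t·PV
  1        80.00        78.1441        78.1441
  2        80.00        76.3312       152.6624
  3        80.00        74.5604       223.6812
  4     2,080.00     1,893.5975     7,574.3901
  Σ                  2,122.6332     8,028.8778
Price P = Σ PV = 2,122.6332.
Macaulay duration = Σ(t·PV) / P = 8,028.8778 / 2,122.6332 = 3.78251 half-year periods.
In years: 3.78251 / 2 = 1.89125 years.

1.8913 years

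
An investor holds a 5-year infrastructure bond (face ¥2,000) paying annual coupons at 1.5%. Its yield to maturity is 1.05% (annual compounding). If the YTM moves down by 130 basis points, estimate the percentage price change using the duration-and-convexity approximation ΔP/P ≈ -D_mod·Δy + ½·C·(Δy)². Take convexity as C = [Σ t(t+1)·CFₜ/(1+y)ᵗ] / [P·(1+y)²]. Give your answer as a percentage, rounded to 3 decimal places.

+6.486%

With y = 0.0105:
  t   CF        PV=CF/(1+0.0105)^t    t·PV        t(t+1)·PV
  1        30.00        29.6883        29.6883          59.3765
  2        30.00        29.3798        58.7596         176.2787
  3        30.00        29.0745        87.2235         348.8940
  4        30.00        28.7724       115.0896         575.4479
  5     2,030.00     1,926.7016     9,633.5078      57,801.0468
  Σ                  2,043.6165     9,924.2687      58,961.0439
P = 2,043.6165; D_Mac = 4.85623 yrs; D_mod = 4.80577 yrs; C = 28.25486.
Duration effect: -4.80577 × (-0.013) = +0.062475
Convexity effect: 0.5 × 28.25486 × (-0.013)² = +0.0023875
ΔP/P ≈ +0.062475 + 0.0023875 = +0.064863 = +6.4863%.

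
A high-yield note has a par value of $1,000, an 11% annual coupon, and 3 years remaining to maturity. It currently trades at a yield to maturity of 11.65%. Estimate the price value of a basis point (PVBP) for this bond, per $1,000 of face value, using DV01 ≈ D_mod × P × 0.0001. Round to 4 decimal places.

Periodic yield y = 0.1165.
  t   CF        PV=CF/(1+0.1165)^t    t·PV
  1       110.00        98.5222        98.5222
  2       110.00        88.2420       176.4840
  3     1,110.00       797.5296     2,392.5887
  Σ                    984.2937     2,667.5948
P = 984.2937; D_Mac = 2.71016 yrs; D_mod = 2.42737 yrs.
DV01 ≈ 2.42737 × 984.2937 × 0.0001 = 0.238925.

$0.2389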